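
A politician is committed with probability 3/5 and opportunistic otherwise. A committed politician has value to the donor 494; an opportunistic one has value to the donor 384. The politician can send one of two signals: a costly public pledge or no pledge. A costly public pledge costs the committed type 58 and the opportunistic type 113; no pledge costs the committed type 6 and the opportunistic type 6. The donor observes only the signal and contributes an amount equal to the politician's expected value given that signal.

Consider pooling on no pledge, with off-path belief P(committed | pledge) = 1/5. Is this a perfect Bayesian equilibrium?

On the equilibrium path (no pledge) the donor holds the prior 3/5 and pays 3/5·494 + 2/5·384 = 450. Off-path (pledge) belief 1/5 gives 1/5·494 + 4/5·384 = 406.
Committed: no pledge gives 450 − 6 = 444; pledge gives 406 − 58 = 348. Stays. ✓
Opportunistic: no pledge gives 450 − 6 = 444; pledge gives 406 − 113 = 293. Stays. ✓
Beliefs are Bayes-consistent on-path and both types best-respond.

Yes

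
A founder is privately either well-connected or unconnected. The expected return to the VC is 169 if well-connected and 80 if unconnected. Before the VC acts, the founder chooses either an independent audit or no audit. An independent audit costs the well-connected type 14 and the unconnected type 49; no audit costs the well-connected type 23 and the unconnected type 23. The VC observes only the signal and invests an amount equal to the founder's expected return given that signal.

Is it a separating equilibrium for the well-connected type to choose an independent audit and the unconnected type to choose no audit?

If types separate, audit earns payment 169 and no audit earns 80.
Well-connected: audit gives 169 − 14 = 155; no audit gives 80 − 23 = 57. No deviation. ✓
Unconnected: no audit gives 80 − 23 = 57; audit gives 169 − 49 = 120. Would deviate. ✗

No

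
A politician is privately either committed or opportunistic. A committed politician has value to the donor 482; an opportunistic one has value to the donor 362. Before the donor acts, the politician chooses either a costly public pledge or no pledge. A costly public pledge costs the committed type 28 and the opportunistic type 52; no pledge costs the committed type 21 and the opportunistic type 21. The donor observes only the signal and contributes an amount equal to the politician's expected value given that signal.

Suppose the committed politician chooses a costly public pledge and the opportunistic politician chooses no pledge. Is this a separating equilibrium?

If types separate, pledge earns payment 482 and no pledge earns 362.
Committed: pledge gives 482 − 28 = 454; no pledge gives 362 − 21 = 341. No deviation. ✓
Opportunistic: no pledge gives 362 − 21 = 341; pledge gives 482 − 52 = 430. Would deviate. ✗

No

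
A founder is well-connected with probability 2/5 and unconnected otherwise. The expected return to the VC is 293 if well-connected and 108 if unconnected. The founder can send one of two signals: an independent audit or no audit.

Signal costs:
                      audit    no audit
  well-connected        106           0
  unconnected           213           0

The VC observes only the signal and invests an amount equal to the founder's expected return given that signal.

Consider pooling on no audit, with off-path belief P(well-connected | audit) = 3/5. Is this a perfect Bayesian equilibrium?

On the equilibrium path (no audit) the VC holds the prior 2/5 and pays 2/5·293 + 3/5·108 = 182. Off-path (audit) belief 3/5 gives 3/5·293 + 2/5·108 = 219.
Well-connected: no audit gives 182 − 0 = 182; audit gives 219 − 106 = 113. Stays. ✓
Unconnected: no audit gives 182 − 0 = 182; audit gives 219 − 213 = 6. Stays. ✓
Beliefs are Bayes-consistent on-path and both types best-respond.

Yes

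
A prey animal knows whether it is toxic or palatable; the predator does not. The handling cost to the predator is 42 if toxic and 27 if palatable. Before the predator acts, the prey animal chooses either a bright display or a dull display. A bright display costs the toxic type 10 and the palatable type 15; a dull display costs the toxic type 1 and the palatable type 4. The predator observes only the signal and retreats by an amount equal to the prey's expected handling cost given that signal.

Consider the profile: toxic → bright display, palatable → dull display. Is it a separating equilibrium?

Under separation the predator infers type exactly: bright display → toxic (pays 42), dull display → palatable (pays 27).
Toxic: bright display gives 42 − 10 = 32; dull display gives 27 − 1 = 26. No deviation. ✓
Palatable: dull display gives 27 − 4 = 23; bright display gives 42 − 15 = 27. Would deviate. ✗

No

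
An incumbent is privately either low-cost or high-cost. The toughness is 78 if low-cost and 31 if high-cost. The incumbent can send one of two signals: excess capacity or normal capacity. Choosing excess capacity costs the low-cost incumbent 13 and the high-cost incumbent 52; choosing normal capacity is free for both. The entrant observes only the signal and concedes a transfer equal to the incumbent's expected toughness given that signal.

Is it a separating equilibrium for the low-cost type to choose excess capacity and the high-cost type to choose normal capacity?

Yes

If types separate, excess capacity earns payment 78 and normal capacity earns 31.
Low-cost: excess capacity gives 78 − 13 = 65; normal capacity gives 31 − 0 = 31. No deviation. ✓
High-cost: normal capacity gives 31 − 0 = 31; excess capacity gives 78 − 52 = 26. No deviation. ✓
Neither type gains from mimicking the other.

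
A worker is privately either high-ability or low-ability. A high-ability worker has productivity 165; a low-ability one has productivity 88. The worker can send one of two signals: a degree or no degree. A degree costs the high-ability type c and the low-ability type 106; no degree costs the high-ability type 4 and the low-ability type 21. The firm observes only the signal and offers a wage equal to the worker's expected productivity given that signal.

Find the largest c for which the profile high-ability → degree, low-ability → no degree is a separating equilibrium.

81

Under separation: degree → high-ability (pays 165); no degree → low-ability (pays 88).
Low-ability: 88 − 21 = 67 ≥ 165 − 106 = 59. Holds regardless of c. ✓
High-ability: 165 − c ≥ 88 − 4, so c ≤ 165 − 84 = 81.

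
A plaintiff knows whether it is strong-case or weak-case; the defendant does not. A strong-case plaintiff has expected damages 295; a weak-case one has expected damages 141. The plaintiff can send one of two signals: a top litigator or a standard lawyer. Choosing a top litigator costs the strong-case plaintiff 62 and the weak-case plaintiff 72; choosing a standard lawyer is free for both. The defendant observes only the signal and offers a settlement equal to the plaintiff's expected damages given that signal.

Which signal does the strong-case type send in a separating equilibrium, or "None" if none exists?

None

Try strong-case → top litigator, weak-case → standard lawyer:
  Under separation the defendant infers type exactly: top litigator → strong-case (pays 295), standard lawyer → weak-case (pays 141).
  Strong-case: top litigator gives 295 − 62 = 233; standard lawyer gives 141 − 0 = 141. No deviation. ✓
  Weak-case: standard lawyer gives 141 − 0 = 141; top litigator gives 295 − 72 = 223. Would deviate. ✗
Try strong-case → standard lawyer, weak-case → top litigator:
  Under separation the defendant infers type exactly: standard lawyer → strong-case (pays 295), top litigator → weak-case (pays 141).
  Strong-case: standard lawyer gives 295 − 0 = 295; top litigator gives 141 − 62 = 79. No deviation. ✓
  Weak-case: top litigator gives 141 − 72 = 69; standard lawyer gives 295 − 0 = 295. Would deviate. ✗
Neither assignment is incentive-compatible.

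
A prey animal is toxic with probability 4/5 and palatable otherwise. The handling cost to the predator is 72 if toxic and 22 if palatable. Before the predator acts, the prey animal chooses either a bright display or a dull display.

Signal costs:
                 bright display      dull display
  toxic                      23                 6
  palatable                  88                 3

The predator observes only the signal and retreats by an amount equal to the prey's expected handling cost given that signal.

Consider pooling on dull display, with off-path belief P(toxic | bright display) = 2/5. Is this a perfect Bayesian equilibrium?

Yes

At the pooled signal (dull display) the predator holds the prior 4/5 and pays 4/5·72 + 1/5·22 = 62. Off-path (bright display) belief 2/5 gives 2/5·72 + 3/5·22 = 42.
Toxic: dull display gives 62 − 6 = 56; bright display gives 42 − 23 = 19. Stays. ✓
Palatable: dull display gives 62 − 3 = 59; bright display gives 42 − 88 = -46. Stays. ✓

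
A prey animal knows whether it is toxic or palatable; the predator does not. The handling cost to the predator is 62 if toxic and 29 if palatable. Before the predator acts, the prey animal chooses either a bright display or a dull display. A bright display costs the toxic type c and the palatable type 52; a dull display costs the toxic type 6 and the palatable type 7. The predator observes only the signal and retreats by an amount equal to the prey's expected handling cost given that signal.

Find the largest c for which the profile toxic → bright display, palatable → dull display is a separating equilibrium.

Under separation: bright display → toxic (pays 62); dull display → palatable (pays 29).
Palatable: 29 − 7 = 22 ≥ 62 − 52 = 10. Holds regardless of c. ✓
Toxic: 62 − c ≥ 29 − 6, so c ≤ 62 − 23 = 39.

39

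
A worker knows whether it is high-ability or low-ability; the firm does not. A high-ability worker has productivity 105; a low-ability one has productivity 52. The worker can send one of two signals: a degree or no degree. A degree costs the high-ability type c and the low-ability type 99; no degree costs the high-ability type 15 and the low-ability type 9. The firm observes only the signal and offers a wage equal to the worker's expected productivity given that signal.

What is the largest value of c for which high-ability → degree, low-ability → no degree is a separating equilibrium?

68

Under separation: degree → high-ability (pays 105); no degree → low-ability (pays 52).
Low-ability: 52 − 9 = 43 ≥ 105 − 99 = 6. Holds regardless of c. ✓
High-ability: 105 − c ≥ 52 − 15, so c ≤ 105 − 37 = 68.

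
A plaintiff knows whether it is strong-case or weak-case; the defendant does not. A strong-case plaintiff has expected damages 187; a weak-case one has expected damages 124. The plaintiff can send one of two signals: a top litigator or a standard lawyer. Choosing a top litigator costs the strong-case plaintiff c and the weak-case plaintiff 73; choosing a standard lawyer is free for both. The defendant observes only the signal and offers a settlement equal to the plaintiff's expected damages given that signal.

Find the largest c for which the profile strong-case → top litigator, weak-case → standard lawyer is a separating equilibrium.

63

Under separation: top litigator → strong-case (pays 187); standard lawyer → weak-case (pays 124).
Weak-case: 124 − 0 = 124 ≥ 187 − 73 = 114. Holds regardless of c. ✓
Strong-case: 187 − c ≥ 124 − 0, so c ≤ 187 − 124 = 63.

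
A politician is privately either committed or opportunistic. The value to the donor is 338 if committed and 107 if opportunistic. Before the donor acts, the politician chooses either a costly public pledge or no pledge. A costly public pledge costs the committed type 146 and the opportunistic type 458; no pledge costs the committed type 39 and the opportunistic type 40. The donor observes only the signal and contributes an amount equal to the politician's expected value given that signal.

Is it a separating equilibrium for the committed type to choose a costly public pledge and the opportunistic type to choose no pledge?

Yes

Under separation the donor infers type exactly: pledge → committed (pays 338), no pledge → opportunistic (pays 107).
Committed: pledge gives 338 − 146 = 192; no pledge gives 107 − 39 = 68. No deviation. ✓
Opportunistic: no pledge gives 107 − 40 = 67; pledge gives 338 − 458 = -120. No deviation. ✓
Both incentive constraints hold.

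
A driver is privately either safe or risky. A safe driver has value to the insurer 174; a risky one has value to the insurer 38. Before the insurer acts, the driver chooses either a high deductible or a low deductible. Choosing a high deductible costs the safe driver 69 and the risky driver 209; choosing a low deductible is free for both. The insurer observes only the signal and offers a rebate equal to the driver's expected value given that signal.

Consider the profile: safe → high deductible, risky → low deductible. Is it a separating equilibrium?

Yes

If types separate, high deductible earns payment 174 and low deductible earns 38.
Safe: high deductible gives 174 − 69 = 105; low deductible gives 38 − 0 = 38. No deviation. ✓
Risky: low deductible gives 38 − 0 = 38; high deductible gives 174 − 209 = -35. No deviation. ✓
Both incentive constraints hold.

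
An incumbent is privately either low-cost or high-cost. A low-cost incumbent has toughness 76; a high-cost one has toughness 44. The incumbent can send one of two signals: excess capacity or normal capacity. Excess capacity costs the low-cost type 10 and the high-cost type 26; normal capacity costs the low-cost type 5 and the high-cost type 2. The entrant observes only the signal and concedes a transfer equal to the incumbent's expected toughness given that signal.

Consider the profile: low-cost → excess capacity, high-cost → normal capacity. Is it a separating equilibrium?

Under separation the entrant infers type exactly: excess capacity → low-cost (pays 76), normal capacity → high-cost (pays 44).
Low-cost: excess capacity gives 76 − 10 = 66; normal capacity gives 44 − 5 = 39. No deviation. ✓
High-cost: normal capacity gives 44 − 2 = 42; excess capacity gives 76 − 26 = 50. Would deviate. ✗

No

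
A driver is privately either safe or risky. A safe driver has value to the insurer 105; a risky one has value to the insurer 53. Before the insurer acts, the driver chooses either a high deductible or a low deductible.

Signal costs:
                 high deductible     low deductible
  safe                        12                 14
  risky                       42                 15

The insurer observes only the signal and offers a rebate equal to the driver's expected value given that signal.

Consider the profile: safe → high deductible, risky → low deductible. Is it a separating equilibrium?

Under separation the insurer infers type exactly: high deductible → safe (pays 105), low deductible → risky (pays 53).
Safe: high deductible gives 105 − 12 = 93; low deductible gives 53 − 14 = 39. No deviation. ✓
Risky: low deductible gives 53 − 15 = 38; high deductible gives 105 − 42 = 63. Would deviate. ✗

No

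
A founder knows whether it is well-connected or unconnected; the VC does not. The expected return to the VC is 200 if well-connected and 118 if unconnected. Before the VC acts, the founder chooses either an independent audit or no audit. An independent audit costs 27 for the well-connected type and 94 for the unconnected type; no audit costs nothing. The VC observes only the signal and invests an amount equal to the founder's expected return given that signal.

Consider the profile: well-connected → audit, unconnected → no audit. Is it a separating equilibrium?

Under separation the VC infers type exactly: audit → well-connected (pays 200), no audit → unconnected (pays 118).
Well-connected: audit gives 200 − 27 = 173; no audit gives 118 − 0 = 118. No deviation. ✓
Unconnected: no audit gives 118 − 0 = 118; audit gives 200 − 94 = 106. No deviation. ✓
Both incentive constraints hold.

Yes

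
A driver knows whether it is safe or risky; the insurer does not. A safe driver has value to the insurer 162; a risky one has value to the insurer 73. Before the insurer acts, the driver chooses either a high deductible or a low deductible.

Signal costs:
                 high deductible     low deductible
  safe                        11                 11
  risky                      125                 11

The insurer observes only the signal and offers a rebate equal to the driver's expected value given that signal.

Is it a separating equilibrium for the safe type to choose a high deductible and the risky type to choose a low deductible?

Yes

Under separation the insurer infers type exactly: high deductible → safe (pays 162), low deductible → risky (pays 73).
Safe: high deductible gives 162 − 11 = 151; low deductible gives 73 − 11 = 62. No deviation. ✓
Risky: low deductible gives 73 − 11 = 62; high deductible gives 162 − 125 = 37. No deviation. ✓
Neither type gains from mimicking the other.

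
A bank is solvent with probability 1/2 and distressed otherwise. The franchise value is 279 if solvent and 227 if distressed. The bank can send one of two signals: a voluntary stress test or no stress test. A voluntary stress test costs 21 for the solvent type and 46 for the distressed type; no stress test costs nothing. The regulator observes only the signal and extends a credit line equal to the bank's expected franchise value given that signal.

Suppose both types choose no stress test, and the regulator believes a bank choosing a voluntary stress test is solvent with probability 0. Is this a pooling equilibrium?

Yes

At the pooled signal (no stress test) the regulator holds the prior 1/2 and pays 1/2·279 + 1/2·227 = 253. Off-path (stress test) belief 0 gives 0·279 + 1·227 = 227.
Solvent: no stress test gives 253 − 0 = 253; stress test gives 227 − 21 = 206. Stays. ✓
Distressed: no stress test gives 253 − 0 = 253; stress test gives 227 − 46 = 181. Stays. ✓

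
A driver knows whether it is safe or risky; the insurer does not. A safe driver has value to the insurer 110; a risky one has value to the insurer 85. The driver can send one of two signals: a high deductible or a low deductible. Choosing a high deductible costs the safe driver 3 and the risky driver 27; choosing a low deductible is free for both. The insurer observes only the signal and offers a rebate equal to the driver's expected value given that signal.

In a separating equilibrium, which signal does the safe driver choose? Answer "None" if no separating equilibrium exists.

high deductible

Try safe → high deductible, risky → low deductible:
  Under separation the insurer infers type exactly: high deductible → safe (pays 110), low deductible → risky (pays 85).
  Safe: high deductible gives 110 − 3 = 107; low deductible gives 85 − 0 = 85. No deviation. ✓
  Risky: low deductible gives 85 − 0 = 85; high deductible gives 110 − 27 = 83. No deviation. ✓
Both hold — the safe type sends high deductible.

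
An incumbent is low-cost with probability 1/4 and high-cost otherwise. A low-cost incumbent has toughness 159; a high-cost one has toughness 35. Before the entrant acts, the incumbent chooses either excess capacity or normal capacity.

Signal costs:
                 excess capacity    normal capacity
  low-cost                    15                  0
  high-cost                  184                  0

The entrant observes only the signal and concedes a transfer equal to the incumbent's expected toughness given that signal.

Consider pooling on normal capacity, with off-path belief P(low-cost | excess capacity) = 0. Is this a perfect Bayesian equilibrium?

At the pooled signal (normal capacity) the entrant holds the prior 1/4 and pays 1/4·159 + 3/4·35 = 66. Off-path (excess capacity) belief 0 gives 0·159 + 1·35 = 35.
Low-cost: normal capacity gives 66 − 0 = 66; excess capacity gives 35 − 15 = 20. Stays. ✓
High-cost: normal capacity gives 66 − 0 = 66; excess capacity gives 35 − 184 = -149. Stays. ✓

Yes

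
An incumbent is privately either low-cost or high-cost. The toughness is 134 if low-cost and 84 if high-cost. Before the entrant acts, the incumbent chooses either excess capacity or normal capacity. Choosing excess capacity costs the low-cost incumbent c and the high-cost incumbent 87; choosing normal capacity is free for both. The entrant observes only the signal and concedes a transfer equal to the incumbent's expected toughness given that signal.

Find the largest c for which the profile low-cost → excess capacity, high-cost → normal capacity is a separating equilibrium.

Under separation: excess capacity → low-cost (pays 134); normal capacity → high-cost (pays 84).
High-cost: 84 − 0 = 84 ≥ 134 − 87 = 47. Holds regardless of c. ✓
Low-cost: 134 − c ≥ 84 − 0, so c ≤ 134 − 84 = 50.

50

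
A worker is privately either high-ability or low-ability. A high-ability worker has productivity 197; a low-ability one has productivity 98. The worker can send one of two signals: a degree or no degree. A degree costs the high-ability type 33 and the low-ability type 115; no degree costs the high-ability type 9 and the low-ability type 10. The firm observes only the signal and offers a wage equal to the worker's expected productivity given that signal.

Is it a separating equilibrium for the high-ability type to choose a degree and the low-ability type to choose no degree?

Under separation the firm infers type exactly: degree → high-ability (pays 197), no degree → low-ability (pays 98).
High-ability: degree gives 197 − 33 = 164; no degree gives 98 − 9 = 89. No deviation. ✓
Low-ability: no degree gives 98 − 10 = 88; degree gives 197 − 115 = 82. No deviation. ✓
Neither type gains from mimicking the other.

Yes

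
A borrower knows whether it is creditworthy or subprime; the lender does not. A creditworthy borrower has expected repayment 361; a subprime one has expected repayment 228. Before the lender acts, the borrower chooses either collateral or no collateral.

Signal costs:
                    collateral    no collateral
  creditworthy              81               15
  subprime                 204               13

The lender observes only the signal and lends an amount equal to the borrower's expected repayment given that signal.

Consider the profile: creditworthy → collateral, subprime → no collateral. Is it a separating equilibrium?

Yes

If types separate, collateral earns payment 361 and no collateral earns 228.
Creditworthy: collateral gives 361 − 81 = 280; no collateral gives 228 − 15 = 213. No deviation. ✓
Subprime: no collateral gives 228 − 13 = 215; collateral gives 361 − 204 = 157. No deviation. ✓
Both incentive constraints hold.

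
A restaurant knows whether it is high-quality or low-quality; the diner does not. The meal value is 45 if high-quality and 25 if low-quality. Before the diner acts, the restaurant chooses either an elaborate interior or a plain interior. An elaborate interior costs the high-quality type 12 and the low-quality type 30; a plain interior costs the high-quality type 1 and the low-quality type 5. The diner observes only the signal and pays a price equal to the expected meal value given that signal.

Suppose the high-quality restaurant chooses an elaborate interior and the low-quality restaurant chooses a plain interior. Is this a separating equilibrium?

Yes

Under separation the diner infers type exactly: elaborate interior → high-quality (pays 45), plain interior → low-quality (pays 25).
High-quality: elaborate interior gives 45 − 12 = 33; plain interior gives 25 − 1 = 24. No deviation. ✓
Low-quality: plain interior gives 25 − 5 = 20; elaborate interior gives 45 − 30 = 15. No deviation. ✓
Both incentive constraints hold.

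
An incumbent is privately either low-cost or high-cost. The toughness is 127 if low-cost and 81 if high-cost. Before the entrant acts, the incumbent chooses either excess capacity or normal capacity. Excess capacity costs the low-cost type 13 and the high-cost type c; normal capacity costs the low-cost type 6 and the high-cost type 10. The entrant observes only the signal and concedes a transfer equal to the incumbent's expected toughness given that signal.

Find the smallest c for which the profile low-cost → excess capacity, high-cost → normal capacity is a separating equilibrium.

56

Under separation: excess capacity → low-cost (pays 127); normal capacity → high-cost (pays 81).
Low-cost: 127 − 13 = 114 ≥ 81 − 6 = 75. Holds regardless of c. ✓
High-cost: 81 − 10 ≥ 127 − c, so c ≥ 127 − 71 = 56.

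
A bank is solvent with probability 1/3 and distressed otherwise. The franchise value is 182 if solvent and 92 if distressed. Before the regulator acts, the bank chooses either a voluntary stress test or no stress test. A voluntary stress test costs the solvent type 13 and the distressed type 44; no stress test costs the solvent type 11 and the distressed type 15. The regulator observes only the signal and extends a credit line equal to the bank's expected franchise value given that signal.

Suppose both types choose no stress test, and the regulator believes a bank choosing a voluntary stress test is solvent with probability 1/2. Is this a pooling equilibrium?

No

At the pooled signal (no stress test) the regulator holds the prior 1/3 and pays 1/3·182 + 2/3·92 = 122. Off-path (stress test) belief 1/2 gives 1/2·182 + 1/2·92 = 137.
Solvent: no stress test gives 122 − 11 = 111; stress test gives 137 − 13 = 124. Deviates. ✗
Distressed: no stress test gives 122 − 15 = 107; stress test gives 137 − 44 = 93. Stays. ✓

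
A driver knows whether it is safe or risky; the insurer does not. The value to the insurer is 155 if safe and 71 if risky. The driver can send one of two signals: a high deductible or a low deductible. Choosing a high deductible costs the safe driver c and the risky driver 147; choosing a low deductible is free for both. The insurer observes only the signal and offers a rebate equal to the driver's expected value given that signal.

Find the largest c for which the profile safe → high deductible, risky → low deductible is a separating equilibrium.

84

Under separation: high deductible → safe (pays 155); low deductible → risky (pays 71).
Risky: 71 − 0 = 71 ≥ 155 − 147 = 8. Holds regardless of c. ✓
Safe: 155 − c ≥ 71 − 0, so c ≤ 155 − 71 = 84.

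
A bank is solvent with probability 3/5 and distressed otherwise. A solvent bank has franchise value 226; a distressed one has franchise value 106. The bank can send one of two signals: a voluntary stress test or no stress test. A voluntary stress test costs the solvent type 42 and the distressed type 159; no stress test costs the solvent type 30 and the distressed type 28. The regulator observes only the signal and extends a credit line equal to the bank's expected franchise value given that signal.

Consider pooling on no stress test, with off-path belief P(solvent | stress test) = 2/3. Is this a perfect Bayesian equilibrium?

At the pooled signal (no stress test) the regulator holds the prior 3/5 and pays 3/5·226 + 2/5·106 = 178. Off-path (stress test) belief 2/3 gives 2/3·226 + 1/3·106 = 186.
Solvent: no stress test gives 178 − 30 = 148; stress test gives 186 − 42 = 144. Stays. ✓
Distressed: no stress test gives 178 − 28 = 150; stress test gives 186 − 159 = 27. Stays. ✓

Yes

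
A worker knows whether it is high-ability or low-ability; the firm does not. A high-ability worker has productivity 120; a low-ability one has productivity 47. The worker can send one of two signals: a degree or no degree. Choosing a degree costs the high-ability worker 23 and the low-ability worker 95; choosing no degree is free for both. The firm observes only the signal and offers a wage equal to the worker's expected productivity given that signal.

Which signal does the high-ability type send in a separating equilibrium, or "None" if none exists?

degree

Try high-ability → degree, low-ability → no degree:
  Under separation the firm infers type exactly: degree → high-ability (pays 120), no degree → low-ability (pays 47).
  High-ability: degree gives 120 − 23 = 97; no degree gives 47 − 0 = 47. No deviation. ✓
  Low-ability: no degree gives 47 − 0 = 47; degree gives 120 − 95 = 25. No deviation. ✓
Both hold — the high-ability type sends degree.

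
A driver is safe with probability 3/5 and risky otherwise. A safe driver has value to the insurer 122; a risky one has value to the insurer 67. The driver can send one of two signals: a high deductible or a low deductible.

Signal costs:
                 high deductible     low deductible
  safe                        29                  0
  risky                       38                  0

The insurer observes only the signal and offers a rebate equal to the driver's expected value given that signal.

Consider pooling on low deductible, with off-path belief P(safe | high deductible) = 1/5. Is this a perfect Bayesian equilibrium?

On the equilibrium path (low deductible) the insurer holds the prior 3/5 and pays 3/5·122 + 2/5·67 = 100. Off-path (high deductible) belief 1/5 gives 1/5·122 + 4/5·67 = 78.
Safe: low deductible gives 100 − 0 = 100; high deductible gives 78 − 29 = 49. Stays. ✓
Risky: low deductible gives 100 − 0 = 100; high deductible gives 78 − 38 = 40. Stays. ✓
Beliefs are Bayes-consistent on-path and both types best-respond.

Yes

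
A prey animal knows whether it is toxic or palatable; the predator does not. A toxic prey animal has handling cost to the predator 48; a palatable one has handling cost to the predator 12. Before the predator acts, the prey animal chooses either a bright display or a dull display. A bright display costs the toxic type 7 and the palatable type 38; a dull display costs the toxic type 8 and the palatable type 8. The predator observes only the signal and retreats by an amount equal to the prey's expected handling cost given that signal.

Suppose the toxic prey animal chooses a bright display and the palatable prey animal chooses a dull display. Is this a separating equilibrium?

Under separation the predator infers type exactly: bright display → toxic (pays 48), dull display → palatable (pays 12).
Toxic: bright display gives 48 − 7 = 41; dull display gives 12 − 8 = 4. No deviation. ✓
Palatable: dull display gives 12 − 8 = 4; bright display gives 48 − 38 = 10. Would deviate. ✗

No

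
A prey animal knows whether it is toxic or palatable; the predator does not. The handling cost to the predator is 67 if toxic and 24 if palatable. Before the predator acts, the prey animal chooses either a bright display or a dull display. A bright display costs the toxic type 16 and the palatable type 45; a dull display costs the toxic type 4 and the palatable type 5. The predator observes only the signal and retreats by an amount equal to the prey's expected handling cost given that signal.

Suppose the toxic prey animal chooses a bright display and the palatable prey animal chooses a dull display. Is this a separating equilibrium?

If types separate, bright display earns payment 67 and dull display earns 24.
Toxic: bright display gives 67 − 16 = 51; dull display gives 24 − 4 = 20. No deviation. ✓
Palatable: dull display gives 24 − 5 = 19; bright display gives 67 − 45 = 22. Would deviate. ✗

No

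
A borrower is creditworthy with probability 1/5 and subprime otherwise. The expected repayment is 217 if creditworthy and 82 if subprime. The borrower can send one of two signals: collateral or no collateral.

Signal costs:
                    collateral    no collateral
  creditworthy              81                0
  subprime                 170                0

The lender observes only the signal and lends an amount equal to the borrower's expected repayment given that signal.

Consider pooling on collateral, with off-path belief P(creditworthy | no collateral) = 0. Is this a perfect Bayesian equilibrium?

No

At the pooled signal (collateral) the lender holds the prior 1/5 and pays 1/5·217 + 4/5·82 = 109. Off-path (no collateral) belief 0 gives 0·217 + 1·82 = 82.
Creditworthy: collateral gives 109 − 81 = 28; no collateral gives 82 − 0 = 82. Deviates. ✗
Subprime: collateral gives 109 − 170 = -61; no collateral gives 82 − 0 = 82. Deviates. ✗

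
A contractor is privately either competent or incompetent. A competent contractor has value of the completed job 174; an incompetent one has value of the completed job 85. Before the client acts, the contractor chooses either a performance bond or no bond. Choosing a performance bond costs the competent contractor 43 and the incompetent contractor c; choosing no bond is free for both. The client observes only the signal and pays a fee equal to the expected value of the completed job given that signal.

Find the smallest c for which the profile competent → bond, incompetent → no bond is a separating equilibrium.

89

Under separation: bond → competent (pays 174); no bond → incompetent (pays 85).
Competent: 174 − 43 = 131 ≥ 85 − 0 = 85. Holds regardless of c. ✓
Incompetent: 85 − 0 ≥ 174 − c, so c ≥ 174 − 85 = 89.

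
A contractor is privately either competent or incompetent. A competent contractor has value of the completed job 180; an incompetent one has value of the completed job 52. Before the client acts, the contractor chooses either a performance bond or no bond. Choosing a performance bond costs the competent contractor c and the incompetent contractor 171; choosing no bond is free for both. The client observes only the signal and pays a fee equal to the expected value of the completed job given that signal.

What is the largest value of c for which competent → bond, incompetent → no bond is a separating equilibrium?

128

Under separation: bond → competent (pays 180); no bond → incompetent (pays 52).
Incompetent: 52 − 0 = 52 ≥ 180 − 171 = 9. Holds regardless of c. ✓
Competent: 180 − c ≥ 52 − 0, so c ≤ 180 − 52 = 128.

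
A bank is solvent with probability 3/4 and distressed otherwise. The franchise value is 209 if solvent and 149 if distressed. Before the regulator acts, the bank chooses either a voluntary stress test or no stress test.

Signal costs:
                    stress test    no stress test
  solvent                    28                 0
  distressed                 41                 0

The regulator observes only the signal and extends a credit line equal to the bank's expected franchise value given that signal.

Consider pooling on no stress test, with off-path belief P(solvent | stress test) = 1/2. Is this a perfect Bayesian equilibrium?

At the pooled signal (no stress test) the regulator holds the prior 3/4 and pays 3/4·209 + 1/4·149 = 194. Off-path (stress test) belief 1/2 gives 1/2·209 + 1/2·149 = 179.
Solvent: no stress test gives 194 − 0 = 194; stress test gives 179 − 28 = 151. Stays. ✓
Distressed: no stress test gives 194 − 0 = 194; stress test gives 179 − 41 = 138. Stays. ✓

Yes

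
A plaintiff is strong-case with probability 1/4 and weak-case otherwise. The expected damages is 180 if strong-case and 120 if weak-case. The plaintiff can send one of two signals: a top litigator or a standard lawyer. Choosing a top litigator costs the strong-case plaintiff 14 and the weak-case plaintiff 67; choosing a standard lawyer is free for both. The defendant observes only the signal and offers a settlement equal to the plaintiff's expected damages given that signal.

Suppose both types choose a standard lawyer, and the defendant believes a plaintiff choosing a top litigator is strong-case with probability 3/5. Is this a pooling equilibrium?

At the pooled signal (standard lawyer) the defendant holds the prior 1/4 and pays 1/4·180 + 3/4·120 = 135. Off-path (top litigator) belief 3/5 gives 3/5·180 + 2/5·120 = 156.
Strong-case: standard lawyer gives 135 − 0 = 135; top litigator gives 156 − 14 = 142. Deviates. ✗
Weak-case: standard lawyer gives 135 − 0 = 135; top litigator gives 156 − 67 = 89. Stays. ✓

No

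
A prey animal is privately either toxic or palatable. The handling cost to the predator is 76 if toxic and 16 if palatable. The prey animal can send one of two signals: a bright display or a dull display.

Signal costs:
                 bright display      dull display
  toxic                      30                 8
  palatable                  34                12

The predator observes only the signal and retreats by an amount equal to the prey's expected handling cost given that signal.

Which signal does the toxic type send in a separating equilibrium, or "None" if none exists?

Try toxic → bright display, palatable → dull display:
  Under separation the predator infers type exactly: bright display → toxic (pays 76), dull display → palatable (pays 16).
  Toxic: bright display gives 76 − 30 = 46; dull display gives 16 − 8 = 8. No deviation. ✓
  Palatable: dull display gives 16 − 12 = 4; bright display gives 76 − 34 = 42. Would deviate. ✗
Try toxic → dull display, palatable → bright display:
  Under separation the predator infers type exactly: dull display → toxic (pays 76), bright display → palatable (pays 16).
  Toxic: dull display gives 76 − 8 = 68; bright display gives 16 − 30 = -14. No deviation. ✓
  Palatable: bright display gives 16 − 34 = -18; dull display gives 76 − 12 = 64. Would deviate. ✗
Neither assignment is incentive-compatible.

None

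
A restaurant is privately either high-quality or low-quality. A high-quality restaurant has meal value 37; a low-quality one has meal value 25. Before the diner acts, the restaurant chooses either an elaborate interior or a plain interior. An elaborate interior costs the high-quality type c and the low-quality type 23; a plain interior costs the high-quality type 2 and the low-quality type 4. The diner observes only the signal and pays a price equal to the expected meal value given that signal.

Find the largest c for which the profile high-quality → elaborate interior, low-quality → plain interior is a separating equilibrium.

14

Under separation: elaborate interior → high-quality (pays 37); plain interior → low-quality (pays 25).
Low-quality: 25 − 4 = 21 ≥ 37 − 23 = 14. Holds regardless of c. ✓
High-quality: 37 − c ≥ 25 − 2, so c ≤ 37 − 23 = 14.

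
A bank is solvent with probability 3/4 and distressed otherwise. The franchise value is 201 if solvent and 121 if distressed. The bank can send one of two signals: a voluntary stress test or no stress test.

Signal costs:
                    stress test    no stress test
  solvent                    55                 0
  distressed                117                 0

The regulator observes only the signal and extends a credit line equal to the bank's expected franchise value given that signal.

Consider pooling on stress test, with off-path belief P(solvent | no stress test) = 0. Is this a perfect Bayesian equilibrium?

At the pooled signal (stress test) the regulator holds the prior 3/4 and pays 3/4·201 + 1/4·121 = 181. Off-path (no stress test) belief 0 gives 0·201 + 1·121 = 121.
Solvent: stress test gives 181 − 55 = 126; no stress test gives 121 − 0 = 121. Stays. ✓
Distressed: stress test gives 181 − 117 = 64; no stress test gives 121 − 0 = 121. Deviates. ✗

No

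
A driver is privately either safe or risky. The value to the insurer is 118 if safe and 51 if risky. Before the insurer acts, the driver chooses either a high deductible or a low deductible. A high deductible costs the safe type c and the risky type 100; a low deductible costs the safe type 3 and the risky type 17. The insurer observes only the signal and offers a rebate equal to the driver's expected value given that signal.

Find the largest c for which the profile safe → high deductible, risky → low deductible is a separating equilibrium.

70

Under separation: high deductible → safe (pays 118); low deductible → risky (pays 51).
Risky: 51 − 17 = 34 ≥ 118 − 100 = 18. Holds regardless of c. ✓
Safe: 118 − c ≥ 51 − 3, so c ≤ 118 − 48 = 70.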